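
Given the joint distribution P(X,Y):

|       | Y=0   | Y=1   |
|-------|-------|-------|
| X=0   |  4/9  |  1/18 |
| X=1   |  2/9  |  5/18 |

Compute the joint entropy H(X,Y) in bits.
1.7472 bits

H(X,Y) = -Σ_{x,y} P(x,y) log₂ P(x,y). Per-cell terms -P(x,y)·log₂P(x,y):
  X=0: 0.5200, 0.2317
  X=1: 0.4822, 0.5133
Sum of the 4 terms: H(X,Y) = 1.7472 bits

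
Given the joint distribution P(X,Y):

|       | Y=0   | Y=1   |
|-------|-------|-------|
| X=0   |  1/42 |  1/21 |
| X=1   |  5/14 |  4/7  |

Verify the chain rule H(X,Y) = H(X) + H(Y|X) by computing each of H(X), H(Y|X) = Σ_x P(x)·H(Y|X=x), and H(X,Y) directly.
H(X) = 0.3712 bits, H(Y|X) = 0.9582 bits, H(X,Y) = 1.3294 bits

Marginal of X (row sums):
  P(X=0) = 1/42 + 1/21 = 1/14
  P(X=1) = 5/14 + 4/7 = 13/14
H(X) = -[(1/14)·log₂(1/14) + (13/14)·log₂(13/14)]
  = 0.27195 + 0.09928 = 0.3712 bits

H(Y|X) = Σ_x P(x)·H(Y|X=x):
  X=0: P(X=0) = 1/14, P(Y|X=0) = (1/3, 2/3) → H(Y|X=0) = 0.91830
  X=1: P(X=1) = 13/14, P(Y|X=1) = (5/13, 8/13) → H(Y|X=1) = 0.96124
H(Y|X) = (1/14)·0.91830 + (13/14)·0.96124 = 0.9582 bits

H(X,Y) = -Σ_{x,y} P(x,y) log₂ P(x,y). Per-cell terms -P(x,y)·log₂P(x,y):
  X=0: 0.12839, 0.20916
  X=1: 0.53051, 0.46135
Sum of the 4 terms: H(X,Y) = 1.3294 bits

Chain rule check:
  H(X) + H(Y|X) = 0.3712 + 0.9582 = 1.3294 bits
  H(X,Y) = 1.3294 bits
✓ Chain rule verified.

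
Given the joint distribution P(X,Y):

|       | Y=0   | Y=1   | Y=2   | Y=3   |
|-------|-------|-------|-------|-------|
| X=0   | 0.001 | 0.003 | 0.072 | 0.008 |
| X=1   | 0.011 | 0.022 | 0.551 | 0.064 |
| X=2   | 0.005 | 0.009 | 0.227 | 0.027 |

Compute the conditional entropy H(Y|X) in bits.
0.7952 bits

H(Y|X) = H(X,Y) - H(X)

H(X,Y) = -Σ_{x,y} P(x,y) log₂ P(x,y). Per-cell terms -P(x,y)·log₂P(x,y):
  X=0: 0.0100, 0.0251, 0.2733, 0.0557
  X=1: 0.0716, 0.1211, 0.4738, 0.2538
  X=2: 0.0382, 0.0612, 0.4856, 0.1407
Sum of the 12 terms: H(X,Y) = 2.0101 bits

Marginal of X (row sums):
  P(X=0) = 0.001 + 0.003 + 0.072 + 0.008 = 0.084
  P(X=1) = 0.011 + 0.022 + 0.551 + 0.064 = 0.648
  P(X=2) = 0.005 + 0.009 + 0.227 + 0.027 = 0.268
H(X) = -[0.084·log₂(0.084) + 0.648·log₂(0.648) + 0.268·log₂(0.268)]
  = 0.3002 + 0.4056 + 0.5091 = 1.2149 bits

H(Y|X) = H(X,Y) - H(X) = 2.0101 - 1.2149 = 0.7952 bits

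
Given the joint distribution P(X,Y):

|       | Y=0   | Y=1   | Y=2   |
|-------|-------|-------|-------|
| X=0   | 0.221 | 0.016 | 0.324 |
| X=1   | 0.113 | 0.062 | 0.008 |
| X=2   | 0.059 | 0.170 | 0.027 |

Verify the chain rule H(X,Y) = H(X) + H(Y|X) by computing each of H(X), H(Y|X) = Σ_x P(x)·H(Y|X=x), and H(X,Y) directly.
H(X) = 1.4194 bits, H(Y|X) = 1.1602 bits, H(X,Y) = 2.5797 bits

Marginal of X (row sums):
  P(X=0) = 0.221 + 0.016 + 0.324 = 0.561
  P(X=1) = 0.113 + 0.062 + 0.008 = 0.183
  P(X=2) = 0.059 + 0.170 + 0.027 = 0.256
H(X) = -[0.561·log₂(0.561) + 0.183·log₂(0.183) + 0.256·log₂(0.256)]
  = 0.4678 + 0.4484 + 0.5032 = 1.4194 bits

H(Y|X) = Σ_x P(x)·H(Y|X=x):
  X=0: P(X=0) = 0.561, P(Y|X=0) = (13/33, 16/561, 108/187) → H(Y|X=0) = 1.1332
  X=1: P(X=1) = 0.183, P(Y|X=1) = (113/183, 62/183, 8/183) → H(Y|X=1) = 1.1559
  X=2: P(X=2) = 0.256, P(Y|X=2) = (59/256, 85/128, 27/256) → H(Y|X=2) = 1.2224
H(Y|X) = 0.561·1.1332 + 0.183·1.1559 + 0.256·1.2224 = 1.1602 bits

H(X,Y) = -Σ_{x,y} P(x,y) log₂ P(x,y). Per-cell terms -P(x,y)·log₂P(x,y):
  X=0: 0.4813, 0.0955, 0.5268
  X=1: 0.3555, 0.2487, 0.0557
  X=2: 0.2409, 0.4346, 0.1407
Sum of the 9 terms: H(X,Y) = 2.5797 bits

Chain rule check:
  H(X) + H(Y|X) = 1.4194 + 1.1602 = 2.5796 bits
  H(X,Y) = 2.5797 bits
✓ Chain rule verified (Δ = 0.0001 is 4-dp rounding noise: each of the three values was rounded independently).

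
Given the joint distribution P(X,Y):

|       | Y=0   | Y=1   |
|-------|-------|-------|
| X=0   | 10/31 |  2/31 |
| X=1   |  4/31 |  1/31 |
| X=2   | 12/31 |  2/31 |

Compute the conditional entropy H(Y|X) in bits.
0.6353 bits

H(Y|X) = H(X,Y) - H(X)

H(X,Y) = -Σ_{x,y} P(x,y) log₂ P(x,y). Per-cell terms -P(x,y)·log₂P(x,y):
  X=0: 0.52654, 0.25511
  X=1: 0.38119, 0.15981
  X=2: 0.53003, 0.25511
Sum of the 6 terms: H(X,Y) = 2.1078 bits

Marginal of X (row sums):
  P(X=0) = 10/31 + 2/31 = 12/31
  P(X=1) = 4/31 + 1/31 = 5/31
  P(X=2) = 12/31 + 2/31 = 14/31
H(X) = -[(12/31)·log₂(12/31) + (5/31)·log₂(5/31) + (14/31)·log₂(14/31)]
  = 0.53003 + 0.42456 + 0.51793 = 1.4725 bits

H(Y|X) = H(X,Y) - H(X) = 2.1078 - 1.4725 = 0.6353 bits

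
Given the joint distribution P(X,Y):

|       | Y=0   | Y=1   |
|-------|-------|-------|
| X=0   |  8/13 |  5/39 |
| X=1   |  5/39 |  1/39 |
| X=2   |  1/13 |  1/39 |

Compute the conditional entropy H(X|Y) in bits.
1.0676 bits

H(X|Y) = H(X,Y) - H(Y)

H(X,Y) = -Σ_{x,y} P(x,y) log₂ P(x,y). Per-cell terms -P(x,y)·log₂P(x,y):
  X=0: 0.43104, 0.37993
  X=1: 0.37993, 0.13552
  X=2: 0.28465, 0.13552
Sum of the 6 terms: H(X,Y) = 1.7466 bits

Marginal of Y (column sums):
  P(Y=0) = 8/13 + 5/39 + 1/13 = 32/39
  P(Y=1) = 5/39 + 1/39 + 1/39 = 7/39
H(Y) = -[(32/39)·log₂(32/39) + (7/39)·log₂(7/39)]
  = 0.23418 + 0.44478 = 0.6790 bits

H(X|Y) = H(X,Y) - H(Y) = 1.7466 - 0.6790 = 1.0676 bits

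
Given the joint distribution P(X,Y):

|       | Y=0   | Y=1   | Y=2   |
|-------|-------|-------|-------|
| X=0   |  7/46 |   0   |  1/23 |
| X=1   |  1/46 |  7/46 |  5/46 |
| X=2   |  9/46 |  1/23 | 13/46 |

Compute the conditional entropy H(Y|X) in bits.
1.1984 bits

H(Y|X) = H(X,Y) - H(X)

H(X,Y) = -Σ_{x,y} P(x,y) log₂ P(x,y). Per-cell terms -P(x,y)·log₂P(x,y):
  X=0: 0.4133, 0.0000, 0.1967
  X=1: 0.1201, 0.4133, 0.3480
  X=2: 0.4605, 0.1967, 0.5152
  (cells with P = 0 contribute 0)
Sum of the 9 terms: H(X,Y) = 2.6638 bits

Marginal of X (row sums):
  P(X=0) = 7/46 + 0 + 1/23 = 9/46
  P(X=1) = 1/46 + 7/46 + 5/46 = 13/46
  P(X=2) = 9/46 + 1/23 + 13/46 = 12/23
H(X) = -[(9/46)·log₂(9/46) + (13/46)·log₂(13/46) + (12/23)·log₂(12/23)]
  = 0.4605 + 0.5152 + 0.4897 = 1.4654 bits

H(Y|X) = H(X,Y) - H(X) = 2.6638 - 1.4654 = 1.1984 bits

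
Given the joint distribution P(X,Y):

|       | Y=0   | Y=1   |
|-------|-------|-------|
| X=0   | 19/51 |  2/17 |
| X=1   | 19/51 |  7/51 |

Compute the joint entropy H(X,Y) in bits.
1.8179 bits

H(X,Y) = -Σ_{x,y} P(x,y) log₂ P(x,y). Per-cell terms -P(x,y)·log₂P(x,y):
  X=0: 0.53070, 0.36323
  X=1: 0.53070, 0.39324
Sum of the 4 terms: H(X,Y) = 1.8179 bits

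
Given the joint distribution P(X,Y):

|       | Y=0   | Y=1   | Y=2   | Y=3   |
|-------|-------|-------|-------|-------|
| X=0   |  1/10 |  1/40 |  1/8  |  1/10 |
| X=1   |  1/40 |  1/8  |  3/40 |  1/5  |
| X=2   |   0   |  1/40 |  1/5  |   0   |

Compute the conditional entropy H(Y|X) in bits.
1.4836 bits

H(Y|X) = H(X,Y) - H(X)

H(X,Y) = -Σ_{x,y} P(x,y) log₂ P(x,y). Per-cell terms -P(x,y)·log₂P(x,y):
  X=0: 0.332193, 0.133048, 0.375000, 0.332193
  X=1: 0.133048, 0.375000, 0.280272, 0.464386
  X=2: 0.000000, 0.133048, 0.464386, 0.000000
  (cells with P = 0 contribute 0)
Sum of the 12 terms: H(X,Y) = 3.02257 bits

Marginal of X (row sums):
  P(X=0) = 1/10 + 1/40 + 1/8 + 1/10 = 7/20
  P(X=1) = 1/40 + 1/8 + 3/40 + 1/5 = 17/40
  P(X=2) = 0 + 1/40 + 1/5 + 0 = 9/40
H(X) = -[(7/20)·log₂(7/20) + (17/40)·log₂(17/40) + (9/40)·log₂(9/40)]
  = 0.530101 + 0.524648 + 0.484201 = 1.53895 bits

H(Y|X) = H(X,Y) - H(X) = 3.02257 - 1.53895 = 1.4836 bits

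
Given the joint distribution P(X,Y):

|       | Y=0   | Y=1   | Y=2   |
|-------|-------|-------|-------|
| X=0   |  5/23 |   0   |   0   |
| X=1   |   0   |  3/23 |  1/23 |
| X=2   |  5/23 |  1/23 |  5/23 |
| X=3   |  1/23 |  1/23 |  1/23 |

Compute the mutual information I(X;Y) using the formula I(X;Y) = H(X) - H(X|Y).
0.5171 bits

I(X;Y) = H(X) - H(X|Y)

Marginal of X (row sums):
  P(X=0) = 5/23 + 0 + 0 = 5/23
  P(X=1) = 0 + 3/23 + 1/23 = 4/23
  P(X=2) = 5/23 + 1/23 + 5/23 = 11/23
  P(X=3) = 1/23 + 1/23 + 1/23 = 3/23
H(X) = -[(5/23)·log₂(5/23) + (4/23)·log₂(4/23) + (11/23)·log₂(11/23) + (3/23)·log₂(3/23)]
  = 0.478616 + 0.438880 + 0.508932 + 0.383296 = 1.809724 bits

Marginal of Y (column sums):
  P(Y=0) = 5/23 + 0 + 5/23 + 1/23 = 11/23
  P(Y=1) = 0 + 3/23 + 1/23 + 1/23 = 5/23
  P(Y=2) = 0 + 1/23 + 5/23 + 1/23 = 7/23
H(X|Y) = Σ_y P(y)·H(X|Y=y):
  Y=0: P(Y=0) = 11/23, P(X|Y=0) = (5/11, 0, 5/11, 1/11) → H(X|Y=0) = 1.348588
  Y=1: P(Y=1) = 5/23, P(X|Y=1) = (0, 3/5, 1/5, 1/5) → H(X|Y=1) = 1.370951
  Y=2: P(Y=2) = 7/23, P(X|Y=2) = (0, 1/7, 5/7, 1/7) → H(X|Y=2) = 1.148835
H(X|Y) = (11/23)·1.348588 + (5/23)·1.370951 + (7/23)·1.148835 = 1.292655 bits

I(X;Y) = H(X) - H(X|Y) = 1.809724 - 1.292655 = 0.5171 bits

Cross-check via I(X;Y) = H(X) + H(Y) - H(X,Y): computing H(Y) from the column sums and H(X,Y) from the 12 cells in the same way gives H(Y) = 1.509872 bits and H(X,Y) = 2.802527 bits, so
I(X;Y) = 1.809724 + 1.509872 - 2.802527 = 0.5171 bits ✓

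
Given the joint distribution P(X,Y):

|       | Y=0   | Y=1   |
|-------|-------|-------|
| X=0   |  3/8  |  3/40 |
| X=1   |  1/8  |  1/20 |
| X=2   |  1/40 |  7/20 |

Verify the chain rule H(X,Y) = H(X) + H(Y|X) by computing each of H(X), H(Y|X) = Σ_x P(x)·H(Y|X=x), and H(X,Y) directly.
H(X) = 1.4891 bits, H(Y|X) = 0.5761 bits, H(X,Y) = 2.0652 bits

Marginal of X (row sums):
  P(X=0) = 3/8 + 3/40 = 9/20
  P(X=1) = 1/8 + 1/20 = 7/40
  P(X=2) = 1/40 + 7/20 = 3/8
H(X) = -[(9/20)·log₂(9/20) + (7/40)·log₂(7/40) + (3/8)·log₂(3/8)]
  = 0.51840 + 0.44005 + 0.53064 = 1.4891 bits

H(Y|X) = Σ_x P(x)·H(Y|X=x):
  X=0: P(X=0) = 9/20, P(Y|X=0) = (5/6, 1/6) → H(Y|X=0) = 0.65002
  X=1: P(X=1) = 7/40, P(Y|X=1) = (5/7, 2/7) → H(Y|X=1) = 0.86312
  X=2: P(X=2) = 3/8, P(Y|X=2) = (1/15, 14/15) → H(Y|X=2) = 0.35336
H(Y|X) = (9/20)·0.65002 + (7/40)·0.86312 + (3/8)·0.35336 = 0.5761 bits

H(X,Y) = -Σ_{x,y} P(x,y) log₂ P(x,y). Per-cell terms -P(x,y)·log₂P(x,y):
  X=0: 0.53064, 0.28027
  X=1: 0.37500, 0.21610
  X=2: 0.13305, 0.53010
Sum of the 6 terms: H(X,Y) = 2.0652 bits

Chain rule check:
  H(X) + H(Y|X) = 1.4891 + 0.5761 = 2.0652 bits
  H(X,Y) = 2.0652 bits
✓ Chain rule verified.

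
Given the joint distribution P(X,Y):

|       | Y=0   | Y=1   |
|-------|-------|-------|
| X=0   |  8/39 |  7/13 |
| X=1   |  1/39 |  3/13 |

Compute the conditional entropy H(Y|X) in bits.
0.7521 bits

H(Y|X) = H(X,Y) - H(X)

H(X,Y) = -Σ_{x,y} P(x,y) log₂ P(x,y). Per-cell terms -P(x,y)·log₂P(x,y):
  X=0: 0.4688, 0.4809
  X=1: 0.1355, 0.4882
Sum of the 4 terms: H(X,Y) = 1.5734 bits

Marginal of X (row sums):
  P(X=0) = 8/39 + 7/13 = 29/39
  P(X=1) = 1/39 + 3/13 = 10/39
H(X) = -[(29/39)·log₂(29/39) + (10/39)·log₂(10/39)]
  = 0.3178 + 0.5035 = 0.8213 bits

H(Y|X) = H(X,Y) - H(X) = 1.5734 - 0.8213 = 0.7521 bits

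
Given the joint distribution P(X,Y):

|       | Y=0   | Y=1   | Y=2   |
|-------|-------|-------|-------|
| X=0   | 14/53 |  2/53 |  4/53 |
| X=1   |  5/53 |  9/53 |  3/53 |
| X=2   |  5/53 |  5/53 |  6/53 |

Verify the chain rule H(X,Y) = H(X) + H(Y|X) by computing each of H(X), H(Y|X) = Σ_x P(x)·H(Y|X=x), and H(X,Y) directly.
H(X) = 1.5784 bits, H(Y|X) = 1.3774 bits, H(X,Y) = 2.9557 bits

Marginal of X (row sums):
  P(X=0) = 14/53 + 2/53 + 4/53 = 20/53
  P(X=1) = 5/53 + 9/53 + 3/53 = 17/53
  P(X=2) = 5/53 + 5/53 + 6/53 = 16/53
H(X) = -[(20/53)·log₂(20/53) + (17/53)·log₂(17/53) + (16/53)·log₂(16/53)]
  = 0.530563 + 0.526185 + 0.521636 = 1.5784 bits

H(Y|X) = Σ_x P(x)·H(Y|X=x):
  X=0: P(X=0) = 20/53, P(Y|X=0) = (7/10, 1/10, 1/5) → H(Y|X=0) = 1.156780
  X=1: P(X=1) = 17/53, P(Y|X=1) = (5/17, 9/17, 3/17) → H(Y|X=1) = 1.446648
  X=2: P(X=2) = 16/53, P(Y|X=2) = (5/16, 5/16, 3/8) → H(Y|X=2) = 1.579434
H(Y|X) = (20/53)·1.156780 + (17/53)·1.446648 + (16/53)·1.579434 = 1.3774 bits

H(X,Y) = -Σ_{x,y} P(x,y) log₂ P(x,y). Per-cell terms -P(x,y)·log₂P(x,y):
  X=0: 0.507319, 0.178412, 0.281352
  X=1: 0.321320, 0.434377, 0.234507
  X=2: 0.321320, 0.321320, 0.355807
Sum of the 9 terms: H(X,Y) = 2.9557 bits

Chain rule check:
  H(X) + H(Y|X) = 1.5784 + 1.3774 = 2.9558 bits
  H(X,Y) = 2.9557 bits
✓ Chain rule verified (Δ = 0.0001 is 4-dp rounding noise: each of the three values was rounded independently).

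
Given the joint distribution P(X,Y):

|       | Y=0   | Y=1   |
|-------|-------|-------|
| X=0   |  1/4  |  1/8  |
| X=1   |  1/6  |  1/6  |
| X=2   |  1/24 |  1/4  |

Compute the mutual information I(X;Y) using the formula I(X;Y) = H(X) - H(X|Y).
0.1447 bits

I(X;Y) = H(X) - H(X|Y)

Marginal of X (row sums):
  P(X=0) = 1/4 + 1/8 = 3/8
  P(X=1) = 1/6 + 1/6 = 1/3
  P(X=2) = 1/24 + 1/4 = 7/24
H(X) = -[(3/8)·log₂(3/8) + (1/3)·log₂(1/3) + (7/24)·log₂(7/24)]
  = 0.5306 + 0.5283 + 0.5185 = 1.5774 bits

Marginal of Y (column sums):
  P(Y=0) = 1/4 + 1/6 + 1/24 = 11/24
  P(Y=1) = 1/8 + 1/6 + 1/4 = 13/24
H(X|Y) = Σ_y P(y)·H(X|Y=y):
  Y=0: P(Y=0) = 11/24, P(X|Y=0) = (6/11, 4/11, 1/11) → H(X|Y=0) = 1.3222
  Y=1: P(Y=1) = 13/24, P(X|Y=1) = (3/13, 4/13, 6/13) → H(X|Y=1) = 1.5262
H(X|Y) = (11/24)·1.3222 + (13/24)·1.5262 = 1.4327 bits

I(X;Y) = H(X) - H(X|Y) = 1.5774 - 1.4327 = 0.1447 bits

Cross-check via I(X;Y) = H(X) + H(Y) - H(X,Y): computing H(Y) from the column sums and H(X,Y) from the 6 cells in the same way gives H(Y) = 0.9950 bits and H(X,Y) = 2.4277 bits, so
I(X;Y) = 1.5774 + 0.9950 - 2.4277 = 0.1447 bits ✓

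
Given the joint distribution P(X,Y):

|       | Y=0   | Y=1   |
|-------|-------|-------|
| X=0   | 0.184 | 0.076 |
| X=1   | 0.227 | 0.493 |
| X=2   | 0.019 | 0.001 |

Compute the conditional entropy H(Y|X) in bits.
0.8798 bits

H(Y|X) = H(X,Y) - H(X)

H(X,Y) = -Σ_{x,y} P(x,y) log₂ P(x,y). Per-cell terms -P(x,y)·log₂P(x,y):
  X=0: 0.4494, 0.2826
  X=1: 0.4856, 0.5030
  X=2: 0.1086, 0.0100
Sum of the 6 terms: H(X,Y) = 1.8392 bits

Marginal of X (row sums):
  P(X=0) = 0.184 + 0.076 = 0.260
  P(X=1) = 0.227 + 0.493 = 0.720
  P(X=2) = 0.019 + 0.001 = 0.020
H(X) = -[0.260·log₂(0.260) + 0.720·log₂(0.720) + 0.020·log₂(0.020)]
  = 0.5053 + 0.3412 + 0.1129 = 0.9594 bits

H(Y|X) = H(X,Y) - H(X) = 1.8392 - 0.9594 = 0.8798 bits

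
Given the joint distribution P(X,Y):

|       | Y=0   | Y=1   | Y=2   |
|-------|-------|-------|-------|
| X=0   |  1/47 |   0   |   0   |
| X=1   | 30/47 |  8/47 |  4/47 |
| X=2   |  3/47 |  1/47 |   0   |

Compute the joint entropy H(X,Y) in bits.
1.6405 bits

H(X,Y) = -Σ_{x,y} P(x,y) log₂ P(x,y). Per-cell terms -P(x,y)·log₂P(x,y):
  X=0: 0.1182, 0.0000, 0.0000
  X=1: 0.4134, 0.4348, 0.3025
  X=2: 0.2534, 0.1182, 0.0000
  (cells with P = 0 contribute 0)
Sum of the 9 terms: H(X,Y) = 1.6405 bits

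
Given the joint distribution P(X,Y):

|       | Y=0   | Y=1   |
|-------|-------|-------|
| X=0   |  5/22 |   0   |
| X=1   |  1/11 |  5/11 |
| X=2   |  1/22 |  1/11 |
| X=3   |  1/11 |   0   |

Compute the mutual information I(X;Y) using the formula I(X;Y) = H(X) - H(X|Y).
0.5143 bits

I(X;Y) = H(X) - H(X|Y)

Marginal of X (row sums):
  P(X=0) = 5/22 + 0 = 5/22
  P(X=1) = 1/11 + 5/11 = 6/11
  P(X=2) = 1/22 + 1/11 = 3/22
  P(X=3) = 1/11 + 0 = 1/11
H(X) = -[(5/22)·log₂(5/22) + (6/11)·log₂(6/11) + (3/22)·log₂(3/22) + (1/11)·log₂(1/11)]
  = 0.48579626 + 0.47698316 + 0.39197306 + 0.31449378 = 1.6692463 bits

Marginal of Y (column sums):
  P(Y=0) = 5/22 + 1/11 + 1/22 + 1/11 = 5/11
  P(Y=1) = 0 + 5/11 + 1/11 + 0 = 6/11
H(X|Y) = Σ_y P(y)·H(X|Y=y):
  Y=0: P(Y=0) = 5/11, P(X|Y=0) = (1/2, 1/5, 1/10, 1/5) → H(X|Y=0) = 1.76096405
  Y=1: P(Y=1) = 6/11, P(X|Y=1) = (0, 5/6, 1/6, 0) → H(X|Y=1) = 0.65002242
H(X|Y) = (5/11)·1.76096405 + (6/11)·0.65002242 = 1.1549959 bits

I(X;Y) = H(X) - H(X|Y) = 1.6692463 - 1.1549959 = 0.5143 bits

Cross-check via I(X;Y) = H(X) + H(Y) - H(X,Y): computing H(Y) from the column sums and H(X,Y) from the 8 cells in the same way gives H(Y) = 0.9940302 bits and H(X,Y) = 2.1490261 bits, so
I(X;Y) = 1.6692463 + 0.9940302 - 2.1490261 = 0.5143 bits ✓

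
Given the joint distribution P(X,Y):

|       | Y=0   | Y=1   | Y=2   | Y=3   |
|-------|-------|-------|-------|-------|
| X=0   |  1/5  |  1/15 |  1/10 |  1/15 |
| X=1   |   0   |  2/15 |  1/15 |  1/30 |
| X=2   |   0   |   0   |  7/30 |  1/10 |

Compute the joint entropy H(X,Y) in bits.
2.9512 bits

H(X,Y) = -Σ_{x,y} P(x,y) log₂ P(x,y). Per-cell terms -P(x,y)·log₂P(x,y):
  X=0: 0.46439, 0.26046, 0.33219, 0.26046
  X=1: 0.00000, 0.38759, 0.26046, 0.16356
  X=2: 0.00000, 0.00000, 0.48989, 0.33219
  (cells with P = 0 contribute 0)
Sum of the 12 terms: H(X,Y) = 2.9512 bits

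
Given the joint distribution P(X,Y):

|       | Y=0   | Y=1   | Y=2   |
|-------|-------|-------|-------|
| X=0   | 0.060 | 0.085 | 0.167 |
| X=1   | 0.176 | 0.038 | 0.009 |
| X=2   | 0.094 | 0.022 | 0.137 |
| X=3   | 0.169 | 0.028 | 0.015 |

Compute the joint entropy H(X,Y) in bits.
3.1621 bits

H(X,Y) = -Σ_{x,y} P(x,y) log₂ P(x,y). Per-cell terms -P(x,y)·log₂P(x,y):
  X=0: 0.2435, 0.3023, 0.4312
  X=1: 0.4411, 0.1793, 0.0612
  X=2: 0.3207, 0.1211, 0.3929
  X=3: 0.4335, 0.1444, 0.0909
Sum of the 12 terms: H(X,Y) = 3.1621 bits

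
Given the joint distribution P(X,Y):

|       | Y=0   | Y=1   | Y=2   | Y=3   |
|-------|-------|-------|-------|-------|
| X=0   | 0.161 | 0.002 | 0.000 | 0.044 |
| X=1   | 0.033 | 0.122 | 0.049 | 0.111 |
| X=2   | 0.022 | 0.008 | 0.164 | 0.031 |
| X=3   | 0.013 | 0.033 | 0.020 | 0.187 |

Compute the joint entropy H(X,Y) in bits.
3.3074 bits

H(X,Y) = -Σ_{x,y} P(x,y) log₂ P(x,y). Per-cell terms -P(x,y)·log₂P(x,y):
  X=0: 0.42421, 0.01793, 0.00000, 0.19828
  X=1: 0.16241, 0.37028, 0.21320, 0.35202
  X=2: 0.12114, 0.05573, 0.42775, 0.15536
  X=3: 0.08145, 0.16241, 0.11288, 0.45233
  (cells with P = 0 contribute 0)
Sum of the 16 terms: H(X,Y) = 3.3074 bits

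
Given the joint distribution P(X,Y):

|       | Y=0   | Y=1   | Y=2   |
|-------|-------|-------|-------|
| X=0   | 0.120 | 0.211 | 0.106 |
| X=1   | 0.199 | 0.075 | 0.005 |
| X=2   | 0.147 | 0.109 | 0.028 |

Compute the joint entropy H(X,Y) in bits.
2.8655 bits

H(X,Y) = -Σ_{x,y} P(x,y) log₂ P(x,y). Per-cell terms -P(x,y)·log₂P(x,y):
  X=0: 0.36707, 0.47363, 0.34321
  X=1: 0.46350, 0.28027, 0.03822
  X=2: 0.40662, 0.34854, 0.14444
Sum of the 9 terms: H(X,Y) = 2.8655 bits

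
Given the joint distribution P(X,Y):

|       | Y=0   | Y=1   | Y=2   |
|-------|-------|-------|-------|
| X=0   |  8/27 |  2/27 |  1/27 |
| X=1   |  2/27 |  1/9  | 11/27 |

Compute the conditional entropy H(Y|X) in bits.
1.1572 bits

H(Y|X) = H(X,Y) - H(X)

H(X,Y) = -Σ_{x,y} P(x,y) log₂ P(x,y). Per-cell terms -P(x,y)·log₂P(x,y):
  X=0: 0.5200, 0.2781, 0.1761
  X=1: 0.2781, 0.3522, 0.5278
Sum of the 6 terms: H(X,Y) = 2.1323 bits

Marginal of X (row sums):
  P(X=0) = 8/27 + 2/27 + 1/27 = 11/27
  P(X=1) = 2/27 + 1/9 + 11/27 = 16/27
H(X) = -[(11/27)·log₂(11/27) + (16/27)·log₂(16/27)]
  = 0.5278 + 0.4473 = 0.9751 bits

H(Y|X) = H(X,Y) - H(X) = 2.1323 - 0.9751 = 1.1572 bits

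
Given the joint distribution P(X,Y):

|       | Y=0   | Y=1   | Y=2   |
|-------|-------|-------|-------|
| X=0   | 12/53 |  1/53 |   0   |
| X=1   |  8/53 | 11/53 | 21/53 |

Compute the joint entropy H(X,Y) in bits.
2.0051 bits

H(X,Y) = -Σ_{x,y} P(x,y) log₂ P(x,y). Per-cell terms -P(x,y)·log₂P(x,y):
  X=0: 0.4852, 0.1081, 0.0000
  X=1: 0.4118, 0.4708, 0.5292
  (cells with P = 0 contribute 0)
Sum of the 6 terms: H(X,Y) = 2.0051 bits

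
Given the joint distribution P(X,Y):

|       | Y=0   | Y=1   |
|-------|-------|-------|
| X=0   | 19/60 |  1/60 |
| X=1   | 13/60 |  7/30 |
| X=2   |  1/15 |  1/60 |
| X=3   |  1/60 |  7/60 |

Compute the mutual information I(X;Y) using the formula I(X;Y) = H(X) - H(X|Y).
0.2827 bits

I(X;Y) = H(X) - H(X|Y)

Marginal of X (row sums):
  P(X=0) = 19/60 + 1/60 = 1/3
  P(X=1) = 13/60 + 7/30 = 9/20
  P(X=2) = 1/15 + 1/60 = 1/12
  P(X=3) = 1/60 + 7/60 = 2/15
H(X) = -[(1/3)·log₂(1/3) + (9/20)·log₂(9/20) + (1/12)·log₂(1/12) + (2/15)·log₂(2/15)]
  = 0.528321 + 0.518401 + 0.298747 + 0.387585 = 1.73305 bits

Marginal of Y (column sums):
  P(Y=0) = 19/60 + 13/60 + 1/15 + 1/60 = 37/60
  P(Y=1) = 1/60 + 7/30 + 1/60 + 7/60 = 23/60
H(X|Y) = Σ_y P(y)·H(X|Y=y):
  Y=0: P(Y=0) = 37/60, P(X|Y=0) = (19/37, 13/37, 4/37, 1/37) → H(X|Y=0) = 1.511714
  Y=1: P(Y=1) = 23/60, P(X|Y=1) = (1/23, 14/23, 1/23, 7/23) → H(X|Y=1) = 1.351629
H(X|Y) = (37/60)·1.511714 + (23/60)·1.351629 = 1.45035 bits

I(X;Y) = H(X) - H(X|Y) = 1.73305 - 1.45035 = 0.2827 bits

Cross-check via I(X;Y) = H(X) + H(Y) - H(X,Y): computing H(Y) from the column sums and H(X,Y) from the 8 cells in the same way gives H(Y) = 0.96036 bits and H(X,Y) = 2.41071 bits, so
I(X;Y) = 1.73305 + 0.96036 - 2.41071 = 0.2827 bits ✓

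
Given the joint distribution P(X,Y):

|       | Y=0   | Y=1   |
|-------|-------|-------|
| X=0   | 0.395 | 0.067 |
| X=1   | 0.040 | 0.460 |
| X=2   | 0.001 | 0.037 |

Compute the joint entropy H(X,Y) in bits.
1.6776 bits

H(X,Y) = -Σ_{x,y} P(x,y) log₂ P(x,y). Per-cell terms -P(x,y)·log₂P(x,y):
  X=0: 0.529330, 0.261280
  X=1: 0.185754, 0.515335
  X=2: 0.009966, 0.175984
Sum of the 6 terms: H(X,Y) = 1.6776 bits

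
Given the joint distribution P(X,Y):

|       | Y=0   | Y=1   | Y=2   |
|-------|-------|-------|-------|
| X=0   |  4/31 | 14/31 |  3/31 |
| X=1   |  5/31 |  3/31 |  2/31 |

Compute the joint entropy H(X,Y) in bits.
2.2309 bits

H(X,Y) = -Σ_{x,y} P(x,y) log₂ P(x,y). Per-cell terms -P(x,y)·log₂P(x,y):
  X=0: 0.38119, 0.51793, 0.32605
  X=1: 0.42456, 0.32605, 0.25511
Sum of the 6 terms: H(X,Y) = 2.2309 bits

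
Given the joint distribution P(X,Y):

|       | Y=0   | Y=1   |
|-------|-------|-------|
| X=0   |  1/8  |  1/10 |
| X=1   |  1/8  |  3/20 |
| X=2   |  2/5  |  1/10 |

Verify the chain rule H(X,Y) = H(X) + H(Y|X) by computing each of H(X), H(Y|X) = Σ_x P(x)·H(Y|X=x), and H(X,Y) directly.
H(X) = 1.4964 bits, H(Y|X) = 0.8573 bits, H(X,Y) = 2.3537 bits

Marginal of X (row sums):
  P(X=0) = 1/8 + 1/10 = 9/40
  P(X=1) = 1/8 + 3/20 = 11/40
  P(X=2) = 2/5 + 1/10 = 1/2
H(X) = -[(9/40)·log₂(9/40) + (11/40)·log₂(11/40) + (1/2)·log₂(1/2)]
  = 0.4842 + 0.5122 + 0.5000 = 1.4964 bits

H(Y|X) = Σ_x P(x)·H(Y|X=x):
  X=0: P(X=0) = 9/40, P(Y|X=0) = (5/9, 4/9) → H(Y|X=0) = 0.9911
  X=1: P(X=1) = 11/40, P(Y|X=1) = (5/11, 6/11) → H(Y|X=1) = 0.9940
  X=2: P(X=2) = 1/2, P(Y|X=2) = (4/5, 1/5) → H(Y|X=2) = 0.7219
H(Y|X) = (9/40)·0.9911 + (11/40)·0.9940 + (1/2)·0.7219 = 0.8573 bits

H(X,Y) = -Σ_{x,y} P(x,y) log₂ P(x,y). Per-cell terms -P(x,y)·log₂P(x,y):
  X=0: 0.3750, 0.3322
  X=1: 0.3750, 0.4105
  X=2: 0.5288, 0.3322
Sum of the 6 terms: H(X,Y) = 2.3537 bits

Chain rule check:
  H(X) + H(Y|X) = 1.4964 + 0.8573 = 2.3537 bits
  H(X,Y) = 2.3537 bits
✓ Chain rule verified.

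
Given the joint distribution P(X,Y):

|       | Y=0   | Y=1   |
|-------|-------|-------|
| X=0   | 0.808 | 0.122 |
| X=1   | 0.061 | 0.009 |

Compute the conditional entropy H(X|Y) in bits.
0.3659 bits

H(X|Y) = H(X,Y) - H(Y)

H(X,Y) = -Σ_{x,y} P(x,y) log₂ P(x,y). Per-cell terms -P(x,y)·log₂P(x,y):
  X=0: 0.24852, 0.37028
  X=1: 0.24614, 0.06116
Sum of the 4 terms: H(X,Y) = 0.9261 bits

Marginal of Y (column sums):
  P(Y=0) = 0.808 + 0.061 = 0.869
  P(Y=1) = 0.122 + 0.009 = 0.131
H(Y) = -[0.869·log₂(0.869) + 0.131·log₂(0.131)]
  = 0.17603 + 0.38414 = 0.5602 bits

H(X|Y) = H(X,Y) - H(Y) = 0.9261 - 0.5602 = 0.3659 bits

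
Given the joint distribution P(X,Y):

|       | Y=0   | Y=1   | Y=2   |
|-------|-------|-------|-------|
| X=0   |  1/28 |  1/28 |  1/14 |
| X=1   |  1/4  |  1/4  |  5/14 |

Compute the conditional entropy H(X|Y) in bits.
0.5892 bits

H(X|Y) = H(X,Y) - H(Y)

H(X,Y) = -Σ_{x,y} P(x,y) log₂ P(x,y). Per-cell terms -P(x,y)·log₂P(x,y):
  X=0: 0.171691, 0.171691, 0.271954
  X=1: 0.500000, 0.500000, 0.530510
Sum of the 6 terms: H(X,Y) = 2.14585 bits

Marginal of Y (column sums):
  P(Y=0) = 1/28 + 1/4 = 2/7
  P(Y=1) = 1/28 + 1/4 = 2/7
  P(Y=2) = 1/14 + 5/14 = 3/7
H(Y) = -[(2/7)·log₂(2/7) + (2/7)·log₂(2/7) + (3/7)·log₂(3/7)]
  = 0.516387 + 0.516387 + 0.523882 = 1.55666 bits

H(X|Y) = H(X,Y) - H(Y) = 2.14585 - 1.55666 = 0.5892 bits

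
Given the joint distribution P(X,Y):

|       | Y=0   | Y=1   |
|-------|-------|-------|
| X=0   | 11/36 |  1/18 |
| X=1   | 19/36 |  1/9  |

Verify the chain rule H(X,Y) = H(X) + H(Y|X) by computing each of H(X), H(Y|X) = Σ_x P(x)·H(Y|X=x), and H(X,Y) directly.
H(X) = 0.9436 bits, H(Y|X) = 0.6495 bits, H(X,Y) = 1.5931 bits

Marginal of X (row sums):
  P(X=0) = 11/36 + 1/18 = 13/36
  P(X=1) = 19/36 + 1/9 = 23/36
H(X) = -[(13/36)·log₂(13/36) + (23/36)·log₂(23/36)]
  = 0.53065 + 0.41295 = 0.9436 bits

H(Y|X) = Σ_x P(x)·H(Y|X=x):
  X=0: P(X=0) = 13/36, P(Y|X=0) = (11/13, 2/13) → H(Y|X=0) = 0.61938
  X=1: P(X=1) = 23/36, P(Y|X=1) = (19/23, 4/23) → H(Y|X=1) = 0.66658
H(Y|X) = (13/36)·0.61938 + (23/36)·0.66658 = 0.6495 bits

H(X,Y) = -Σ_{x,y} P(x,y) log₂ P(x,y). Per-cell terms -P(x,y)·log₂P(x,y):
  X=0: 0.52265, 0.23166
  X=1: 0.48661, 0.35221
Sum of the 4 terms: H(X,Y) = 1.5931 bits

Chain rule check:
  H(X) + H(Y|X) = 0.9436 + 0.6495 = 1.5931 bits
  H(X,Y) = 1.5931 bits
✓ Chain rule verified.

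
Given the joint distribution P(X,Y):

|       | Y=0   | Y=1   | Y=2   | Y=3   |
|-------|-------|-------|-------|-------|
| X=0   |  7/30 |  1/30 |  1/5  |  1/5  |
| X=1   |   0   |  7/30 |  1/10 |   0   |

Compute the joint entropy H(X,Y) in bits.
2.4043 bits

H(X,Y) = -Σ_{x,y} P(x,y) log₂ P(x,y). Per-cell terms -P(x,y)·log₂P(x,y):
  X=0: 0.48989, 0.16356, 0.46439, 0.46439
  X=1: 0.00000, 0.48989, 0.33219, 0.00000
  (cells with P = 0 contribute 0)
Sum of the 8 terms: H(X,Y) = 2.4043 bits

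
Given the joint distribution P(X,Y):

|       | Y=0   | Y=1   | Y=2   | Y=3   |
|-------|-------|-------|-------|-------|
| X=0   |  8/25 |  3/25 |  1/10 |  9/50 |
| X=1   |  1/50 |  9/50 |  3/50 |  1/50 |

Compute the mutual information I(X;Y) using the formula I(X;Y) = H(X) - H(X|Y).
0.2079 bits

I(X;Y) = H(X) - H(X|Y)

Marginal of X (row sums):
  P(X=0) = 8/25 + 3/25 + 1/10 + 9/50 = 18/25
  P(X=1) = 1/50 + 9/50 + 3/50 + 1/50 = 7/25
H(X) = -[(18/25)·log₂(18/25) + (7/25)·log₂(7/25)]
  = 0.34123 + 0.51422 = 0.85545 bits

Marginal of Y (column sums):
  P(Y=0) = 8/25 + 1/50 = 17/50
  P(Y=1) = 3/25 + 9/50 = 3/10
  P(Y=2) = 1/10 + 3/50 = 4/25
  P(Y=3) = 9/50 + 1/50 = 1/5
H(X|Y) = Σ_y P(y)·H(X|Y=y):
  Y=0: P(Y=0) = 17/50, P(X|Y=0) = (16/17, 1/17) → H(X|Y=0) = 0.32276
  Y=1: P(Y=1) = 3/10, P(X|Y=1) = (2/5, 3/5) → H(X|Y=1) = 0.97095
  Y=2: P(Y=2) = 4/25, P(X|Y=2) = (5/8, 3/8) → H(X|Y=2) = 0.95443
  Y=3: P(Y=3) = 1/5, P(X|Y=3) = (9/10, 1/10) → H(X|Y=3) = 0.46900
H(X|Y) = (17/50)·0.32276 + (3/10)·0.97095 + (4/25)·0.95443 + (1/5)·0.46900 = 0.64753 bits

I(X;Y) = H(X) - H(X|Y) = 0.85545 - 0.64753 = 0.2079 bits

Cross-check via I(X;Y) = H(X) + H(Y) - H(X,Y): computing H(Y) from the column sums and H(X,Y) from the 8 cells in the same way gives H(Y) = 1.93767 bits and H(X,Y) = 2.58520 bits, so
I(X;Y) = 0.85545 + 1.93767 - 2.58520 = 0.2079 bits ✓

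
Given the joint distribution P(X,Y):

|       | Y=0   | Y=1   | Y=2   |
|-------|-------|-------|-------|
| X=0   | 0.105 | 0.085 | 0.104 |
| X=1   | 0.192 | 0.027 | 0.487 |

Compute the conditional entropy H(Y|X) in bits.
1.2128 bits

H(Y|X) = H(X,Y) - H(X)

H(X,Y) = -Σ_{x,y} P(x,y) log₂ P(x,y). Per-cell terms -P(x,y)·log₂P(x,y):
  X=0: 0.3414, 0.3023, 0.3396
  X=1: 0.4571, 0.1407, 0.5055
Sum of the 6 terms: H(X,Y) = 2.0866 bits

Marginal of X (row sums):
  P(X=0) = 0.105 + 0.085 + 0.104 = 0.294
  P(X=1) = 0.192 + 0.027 + 0.487 = 0.706
H(X) = -[0.294·log₂(0.294) + 0.706·log₂(0.706)]
  = 0.5192 + 0.3546 = 0.8738 bits

H(Y|X) = H(X,Y) - H(X) = 2.0866 - 0.8738 = 1.2128 bits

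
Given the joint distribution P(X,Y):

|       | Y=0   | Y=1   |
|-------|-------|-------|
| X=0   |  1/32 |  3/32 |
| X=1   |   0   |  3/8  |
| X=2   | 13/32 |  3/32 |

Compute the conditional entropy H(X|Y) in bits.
0.8665 bits

H(X|Y) = H(X,Y) - H(Y)

H(X,Y) = -Σ_{x,y} P(x,y) log₂ P(x,y). Per-cell terms -P(x,y)·log₂P(x,y):
  X=0: 0.15625, 0.32016
  X=1: 0.00000, 0.53064
  X=2: 0.52795, 0.32016
  (cells with P = 0 contribute 0)
Sum of the 6 terms: H(X,Y) = 1.8552 bits

Marginal of Y (column sums):
  P(Y=0) = 1/32 + 0 + 13/32 = 7/16
  P(Y=1) = 3/32 + 3/8 + 3/32 = 9/16
H(Y) = -[(7/16)·log₂(7/16) + (9/16)·log₂(9/16)]
  = 0.52178 + 0.46692 = 0.9887 bits

H(X|Y) = H(X,Y) - H(Y) = 1.8552 - 0.9887 = 0.8665 bits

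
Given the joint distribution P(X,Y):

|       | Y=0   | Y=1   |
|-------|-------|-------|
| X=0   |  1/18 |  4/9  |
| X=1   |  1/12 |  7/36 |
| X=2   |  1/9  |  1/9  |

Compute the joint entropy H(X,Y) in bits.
2.2142 bits

H(X,Y) = -Σ_{x,y} P(x,y) log₂ P(x,y). Per-cell terms -P(x,y)·log₂P(x,y):
  X=0: 0.2317, 0.5200
  X=1: 0.2987, 0.4594
  X=2: 0.3522, 0.3522
Sum of the 6 terms: H(X,Y) = 2.2142 bits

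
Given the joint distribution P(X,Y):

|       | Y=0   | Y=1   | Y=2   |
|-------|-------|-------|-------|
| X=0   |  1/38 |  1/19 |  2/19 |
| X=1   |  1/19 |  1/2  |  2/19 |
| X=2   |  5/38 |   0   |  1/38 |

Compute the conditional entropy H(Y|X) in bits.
1.0247 bits

H(Y|X) = H(X,Y) - H(X)

H(X,Y) = -Σ_{x,y} P(x,y) log₂ P(x,y). Per-cell terms -P(x,y)·log₂P(x,y):
  X=0: 0.138103, 0.223575, 0.341887
  X=1: 0.223575, 0.500000, 0.341887
  X=2: 0.385000, 0.000000, 0.138103
  (cells with P = 0 contribute 0)
Sum of the 9 terms: H(X,Y) = 2.29213 bits

Marginal of X (row sums):
  P(X=0) = 1/38 + 1/19 + 2/19 = 7/38
  P(X=1) = 1/19 + 1/2 + 2/19 = 25/38
  P(X=2) = 5/38 + 0 + 1/38 = 3/19
H(X) = -[(7/38)·log₂(7/38) + (25/38)·log₂(25/38) + (3/19)·log₂(3/19)]
  = 0.449579 + 0.397415 + 0.420468 = 1.26746 bits

H(Y|X) = H(X,Y) - H(X) = 2.29213 - 1.26746 = 1.0247 bits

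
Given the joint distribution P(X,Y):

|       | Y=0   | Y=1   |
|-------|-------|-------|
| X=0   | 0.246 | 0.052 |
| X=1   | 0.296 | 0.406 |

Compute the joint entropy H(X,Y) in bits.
1.7674 bits

H(X,Y) = -Σ_{x,y} P(x,y) log₂ P(x,y). Per-cell terms -P(x,y)·log₂P(x,y):
  X=0: 0.4977, 0.2218
  X=1: 0.5199, 0.5280
Sum of the 4 terms: H(X,Y) = 1.7674 bits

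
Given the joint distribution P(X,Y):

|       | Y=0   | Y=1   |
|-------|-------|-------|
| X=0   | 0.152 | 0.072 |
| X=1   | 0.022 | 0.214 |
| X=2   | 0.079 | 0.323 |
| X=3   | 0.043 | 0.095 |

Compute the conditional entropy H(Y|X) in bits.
0.7194 bits

H(Y|X) = H(X,Y) - H(X)

H(X,Y) = -Σ_{x,y} P(x,y) log₂ P(x,y). Per-cell terms -P(x,y)·log₂P(x,y):
  X=0: 0.41311, 0.27330
  X=1: 0.12114, 0.47600
  X=2: 0.28930, 0.52662
  X=3: 0.19520, 0.32261
Sum of the 8 terms: H(X,Y) = 2.6173 bits

Marginal of X (row sums):
  P(X=0) = 0.152 + 0.072 = 0.224
  P(X=1) = 0.022 + 0.214 = 0.236
  P(X=2) = 0.079 + 0.323 = 0.402
  P(X=3) = 0.043 + 0.095 = 0.138
H(X) = -[0.224·log₂(0.224) + 0.236·log₂(0.236) + 0.402·log₂(0.402) + 0.138·log₂(0.138)]
  = 0.48349 + 0.49162 + 0.52852 + 0.39430 = 1.8979 bits

H(Y|X) = H(X,Y) - H(X) = 2.6173 - 1.8979 = 0.7194 bits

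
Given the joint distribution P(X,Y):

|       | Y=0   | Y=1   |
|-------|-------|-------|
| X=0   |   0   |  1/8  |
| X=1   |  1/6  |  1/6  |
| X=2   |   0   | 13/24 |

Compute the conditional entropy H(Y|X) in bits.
0.3333 bits

H(Y|X) = H(X,Y) - H(X)

H(X,Y) = -Σ_{x,y} P(x,y) log₂ P(x,y). Per-cell terms -P(x,y)·log₂P(x,y):
  X=0: 0.000000, 0.375000
  X=1: 0.430827, 0.430827
  X=2: 0.000000, 0.479117
  (cells with P = 0 contribute 0)
Sum of the 6 terms: H(X,Y) = 1.71577 bits

Marginal of X (row sums):
  P(X=0) = 0 + 1/8 = 1/8
  P(X=1) = 1/6 + 1/6 = 1/3
  P(X=2) = 0 + 13/24 = 13/24
H(X) = -[(1/8)·log₂(1/8) + (1/3)·log₂(1/3) + (13/24)·log₂(13/24)]
  = 0.375000 + 0.528321 + 0.479117 = 1.38244 bits

H(Y|X) = H(X,Y) - H(X) = 1.71577 - 1.38244 = 0.3333 bits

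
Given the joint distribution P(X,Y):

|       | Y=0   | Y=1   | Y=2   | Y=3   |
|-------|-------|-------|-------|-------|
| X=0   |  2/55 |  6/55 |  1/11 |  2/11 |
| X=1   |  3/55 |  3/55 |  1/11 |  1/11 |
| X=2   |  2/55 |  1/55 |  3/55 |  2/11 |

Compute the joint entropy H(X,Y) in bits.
3.3261 bits

H(X,Y) = -Σ_{x,y} P(x,y) log₂ P(x,y). Per-cell terms -P(x,y)·log₂P(x,y):
  X=0: 0.173868, 0.348698, 0.314494, 0.447169
  X=1: 0.228894, 0.228894, 0.314494, 0.314494
  X=2: 0.173868, 0.105116, 0.228894, 0.447169
Sum of the 12 terms: H(X,Y) = 3.3261 bits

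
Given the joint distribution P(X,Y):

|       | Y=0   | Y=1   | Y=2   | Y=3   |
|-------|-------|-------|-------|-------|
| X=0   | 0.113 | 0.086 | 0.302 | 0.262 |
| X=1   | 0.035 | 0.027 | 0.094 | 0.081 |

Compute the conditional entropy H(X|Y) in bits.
0.7900 bits

H(X|Y) = H(X,Y) - H(Y)

H(X,Y) = -Σ_{x,y} P(x,y) log₂ P(x,y). Per-cell terms -P(x,y)·log₂P(x,y):
  X=0: 0.35545, 0.30440, 0.52167, 0.50628
  X=1: 0.16928, 0.14069, 0.32065, 0.29370
Sum of the 8 terms: H(X,Y) = 2.6121 bits

Marginal of Y (column sums):
  P(Y=0) = 0.113 + 0.035 = 0.148
  P(Y=1) = 0.086 + 0.027 = 0.113
  P(Y=2) = 0.302 + 0.094 = 0.396
  P(Y=3) = 0.262 + 0.081 = 0.343
H(Y) = -[0.148·log₂(0.148) + 0.113·log₂(0.113) + 0.396·log₂(0.396) + 0.343·log₂(0.343)]
  = 0.40794 + 0.35545 + 0.52923 + 0.52950 = 1.8221 bits

H(X|Y) = H(X,Y) - H(Y) = 2.6121 - 1.8221 = 0.7900 bits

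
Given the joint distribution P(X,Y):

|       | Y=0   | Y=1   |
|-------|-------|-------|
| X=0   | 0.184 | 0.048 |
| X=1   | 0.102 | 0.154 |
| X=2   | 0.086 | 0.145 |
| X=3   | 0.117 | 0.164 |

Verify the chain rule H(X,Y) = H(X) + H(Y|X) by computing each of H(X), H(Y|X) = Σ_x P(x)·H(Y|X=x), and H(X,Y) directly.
H(X) = 1.9952 bits, H(Y|X) = 0.9143 bits, H(X,Y) = 2.9095 bits

Marginal of X (row sums):
  P(X=0) = 0.184 + 0.048 = 0.232
  P(X=1) = 0.102 + 0.154 = 0.256
  P(X=2) = 0.086 + 0.145 = 0.231
  P(X=3) = 0.117 + 0.164 = 0.281
H(X) = -[0.232·log₂(0.232) + 0.256·log₂(0.256) + 0.231·log₂(0.231) + 0.281·log₂(0.281)]
  = 0.48901 + 0.50324 + 0.48834 + 0.51461 = 1.9952 bits

H(Y|X) = Σ_x P(x)·H(Y|X=x):
  X=0: P(X=0) = 0.232, P(Y|X=0) = (23/29, 6/29) → H(Y|X=0) = 0.73551
  X=1: P(X=1) = 0.256, P(Y|X=1) = (51/128, 77/128) → H(Y|X=1) = 0.97003
  X=2: P(X=2) = 0.231, P(Y|X=2) = (86/231, 145/231) → H(Y|X=2) = 0.95242
  X=3: P(X=3) = 0.281, P(Y|X=3) = (117/281, 164/281) → H(Y|X=3) = 0.97972
H(Y|X) = 0.232·0.73551 + 0.256·0.97003 + 0.231·0.95242 + 0.281·0.97972 = 0.9143 bits

H(X,Y) = -Σ_{x,y} P(x,y) log₂ P(x,y). Per-cell terms -P(x,y)·log₂P(x,y):
  X=0: 0.44937, 0.21028
  X=1: 0.33592, 0.41565
  X=2: 0.30440, 0.40395
  X=3: 0.36216, 0.42775
Sum of the 8 terms: H(X,Y) = 2.9095 bits

Chain rule check:
  H(X) + H(Y|X) = 1.9952 + 0.9143 = 2.9095 bits
  H(X,Y) = 2.9095 bits
✓ Chain rule verified.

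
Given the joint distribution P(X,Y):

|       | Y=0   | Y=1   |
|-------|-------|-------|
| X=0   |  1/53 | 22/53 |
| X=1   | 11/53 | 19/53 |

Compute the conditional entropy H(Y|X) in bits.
0.6486 bits

H(Y|X) = H(X,Y) - H(X)

H(X,Y) = -Σ_{x,y} P(x,y) log₂ P(x,y). Per-cell terms -P(x,y)·log₂P(x,y):
  X=0: 0.10807, 0.52654
  X=1: 0.47082, 0.53056
Sum of the 4 terms: H(X,Y) = 1.6360 bits

Marginal of X (row sums):
  P(X=0) = 1/53 + 22/53 = 23/53
  P(X=1) = 11/53 + 19/53 = 30/53
H(X) = -[(23/53)·log₂(23/53) + (30/53)·log₂(30/53)]
  = 0.52265 + 0.46473 = 0.9874 bits

H(Y|X) = H(X,Y) - H(X) = 1.6360 - 0.9874 = 0.6486 bits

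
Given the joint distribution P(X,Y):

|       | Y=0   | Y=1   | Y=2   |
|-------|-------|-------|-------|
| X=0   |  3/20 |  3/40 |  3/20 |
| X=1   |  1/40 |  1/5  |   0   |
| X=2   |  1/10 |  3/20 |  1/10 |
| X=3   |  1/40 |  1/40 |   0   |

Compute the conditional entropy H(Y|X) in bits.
1.2788 bits

H(Y|X) = H(X,Y) - H(X)

H(X,Y) = -Σ_{x,y} P(x,y) log₂ P(x,y). Per-cell terms -P(x,y)·log₂P(x,y):
  X=0: 0.41054, 0.28027, 0.41054
  X=1: 0.13305, 0.46439, 0.00000
  X=2: 0.33219, 0.41054, 0.33219
  X=3: 0.13305, 0.13305, 0.00000
  (cells with P = 0 contribute 0)
Sum of the 12 terms: H(X,Y) = 3.0398 bits

Marginal of X (row sums):
  P(X=0) = 3/20 + 3/40 + 3/20 = 3/8
  P(X=1) = 1/40 + 1/5 + 0 = 9/40
  P(X=2) = 1/10 + 3/20 + 1/10 = 7/20
  P(X=3) = 1/40 + 1/40 + 0 = 1/20
H(X) = -[(3/8)·log₂(3/8) + (9/40)·log₂(9/40) + (7/20)·log₂(7/20) + (1/20)·log₂(1/20)]
  = 0.53064 + 0.48420 + 0.53010 + 0.21610 = 1.7610 bits

H(Y|X) = H(X,Y) - H(X) = 3.0398 - 1.7610 = 1.2788 bits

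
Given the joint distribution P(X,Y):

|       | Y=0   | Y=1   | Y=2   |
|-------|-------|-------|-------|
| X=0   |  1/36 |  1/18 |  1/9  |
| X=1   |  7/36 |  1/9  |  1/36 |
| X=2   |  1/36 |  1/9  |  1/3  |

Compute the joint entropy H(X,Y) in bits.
2.7068 bits

H(X,Y) = -Σ_{x,y} P(x,y) log₂ P(x,y). Per-cell terms -P(x,y)·log₂P(x,y):
  X=0: 0.1436, 0.2317, 0.3522
  X=1: 0.4594, 0.3522, 0.1436
  X=2: 0.1436, 0.3522, 0.5283
Sum of the 9 terms: H(X,Y) = 2.7068 bits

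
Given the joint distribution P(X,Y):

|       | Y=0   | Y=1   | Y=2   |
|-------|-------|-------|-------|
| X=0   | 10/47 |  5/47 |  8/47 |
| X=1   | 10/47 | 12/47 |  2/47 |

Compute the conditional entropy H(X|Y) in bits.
0.8953 bits

H(X|Y) = H(X,Y) - H(Y)

H(X,Y) = -Σ_{x,y} P(x,y) log₂ P(x,y). Per-cell terms -P(x,y)·log₂P(x,y):
  X=0: 0.47503, 0.34390, 0.43482
  X=1: 0.47503, 0.50288, 0.19381
Sum of the 6 terms: H(X,Y) = 2.4255 bits

Marginal of Y (column sums):
  P(Y=0) = 10/47 + 10/47 = 20/47
  P(Y=1) = 5/47 + 12/47 = 17/47
  P(Y=2) = 8/47 + 2/47 = 10/47
H(Y) = -[(20/47)·log₂(20/47) + (17/47)·log₂(17/47) + (10/47)·log₂(10/47)]
  = 0.52454 + 0.53066 + 0.47503 = 1.5302 bits

H(X|Y) = H(X,Y) - H(Y) = 2.4255 - 1.5302 = 0.8953 bits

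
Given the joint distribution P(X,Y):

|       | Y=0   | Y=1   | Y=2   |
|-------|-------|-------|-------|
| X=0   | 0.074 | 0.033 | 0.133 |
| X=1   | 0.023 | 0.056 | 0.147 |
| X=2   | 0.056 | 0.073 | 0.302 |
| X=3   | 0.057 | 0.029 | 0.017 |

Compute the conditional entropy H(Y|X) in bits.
1.2658 bits

H(Y|X) = H(X,Y) - H(X)

H(X,Y) = -Σ_{x,y} P(x,y) log₂ P(x,y). Per-cell terms -P(x,y)·log₂P(x,y):
  X=0: 0.2779685, 0.1624059, 0.3870967
  X=1: 0.1251711, 0.2328720, 0.4066185
  X=2: 0.2328720, 0.2756451, 0.5216686
  X=3: 0.2355750, 0.1481263, 0.0999315
Sum of the 12 terms: H(X,Y) = 3.105951 bits

Marginal of X (row sums):
  P(X=0) = 0.074 + 0.033 + 0.133 = 0.240
  P(X=1) = 0.023 + 0.056 + 0.147 = 0.226
  P(X=2) = 0.056 + 0.073 + 0.302 = 0.431
  P(X=3) = 0.057 + 0.029 + 0.017 = 0.103
H(X) = -[0.240·log₂(0.240) + 0.226·log₂(0.226) + 0.431·log₂(0.431) + 0.103·log₂(0.103)]
  = 0.4941345 + 0.4849068 + 0.5233375 + 0.3377662 = 1.840145 bits

H(Y|X) = H(X,Y) - H(X) = 3.105951 - 1.840145 = 1.2658 bits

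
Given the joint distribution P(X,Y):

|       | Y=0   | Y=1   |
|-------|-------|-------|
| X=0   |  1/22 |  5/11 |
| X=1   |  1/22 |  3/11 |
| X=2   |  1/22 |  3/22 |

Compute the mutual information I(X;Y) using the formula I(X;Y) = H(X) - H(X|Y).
0.0191 bits

I(X;Y) = H(X) - H(X|Y)

Marginal of X (row sums):
  P(X=0) = 1/22 + 5/11 = 1/2
  P(X=1) = 1/22 + 3/11 = 7/22
  P(X=2) = 1/22 + 3/22 = 2/11
H(X) = -[(1/2)·log₂(1/2) + (7/22)·log₂(7/22) + (2/11)·log₂(2/11)]
  = 0.50000 + 0.52566 + 0.44717 = 1.4728 bits

Marginal of Y (column sums):
  P(Y=0) = 1/22 + 1/22 + 1/22 = 3/22
  P(Y=1) = 5/11 + 3/11 + 3/22 = 19/22
H(X|Y) = Σ_y P(y)·H(X|Y=y):
  Y=0: P(Y=0) = 3/22, P(X|Y=0) = (1/3, 1/3, 1/3) → H(X|Y=0) = 1.58496
  Y=1: P(Y=1) = 19/22, P(X|Y=1) = (10/19, 6/19, 3/19) → H(X|Y=1) = 1.43298
H(X|Y) = (3/22)·1.58496 + (19/22)·1.43298 = 1.4537 bits

I(X;Y) = H(X) - H(X|Y) = 1.4728 - 1.4537 = 0.0191 bits

Cross-check via I(X;Y) = H(X) + H(Y) - H(X,Y): computing H(Y) from the column sums and H(X,Y) from the 6 cells in the same way gives H(Y) = 0.5746 bits and H(X,Y) = 2.0283 bits, so
I(X;Y) = 1.4728 + 0.5746 - 2.0283 = 0.0191 bits ✓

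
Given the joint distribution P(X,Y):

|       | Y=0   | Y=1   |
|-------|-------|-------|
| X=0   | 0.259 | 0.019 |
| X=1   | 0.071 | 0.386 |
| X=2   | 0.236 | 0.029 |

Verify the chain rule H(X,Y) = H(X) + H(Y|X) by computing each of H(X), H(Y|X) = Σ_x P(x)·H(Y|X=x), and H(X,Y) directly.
H(X) = 1.5374 bits, H(Y|X) = 0.5168 bits, H(X,Y) = 2.0542 bits

Marginal of X (row sums):
  P(X=0) = 0.259 + 0.019 = 0.278
  P(X=1) = 0.071 + 0.386 = 0.457
  P(X=2) = 0.236 + 0.029 = 0.265
H(X) = -[0.278·log₂(0.278) + 0.457·log₂(0.457) + 0.265·log₂(0.265)]
  = 0.51342 + 0.51629 + 0.50772 = 1.5374 bits

H(Y|X) = Σ_x P(x)·H(Y|X=x):
  X=0: P(X=0) = 0.278, P(Y|X=0) = (259/278, 19/278) → H(Y|X=0) = 0.35972
  X=1: P(X=1) = 0.457, P(Y|X=1) = (71/457, 386/457) → H(Y|X=1) = 0.62310
  X=2: P(X=2) = 0.265, P(Y|X=2) = (236/265, 29/265) → H(Y|X=2) = 0.49821
H(Y|X) = 0.278·0.35972 + 0.457·0.62310 + 0.265·0.49821 = 0.5168 bits

H(X,Y) = -Σ_{x,y} P(x,y) log₂ P(x,y). Per-cell terms -P(x,y)·log₂P(x,y):
  X=0: 0.50478, 0.10864
  X=1: 0.27094, 0.53010
  X=2: 0.49162, 0.14813
Sum of the 6 terms: H(X,Y) = 2.0542 bits

Chain rule check:
  H(X) + H(Y|X) = 1.5374 + 0.5168 = 2.0542 bits
  H(X,Y) = 2.0542 bits
✓ Chain rule verified.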